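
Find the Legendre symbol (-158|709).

1

(-158|709)
  = (158|709)    [709 ≡ 1 mod 4 ⇒ (-1|709) = +1]
  = -(79|709)    [709 ≡ 5 mod 8 ⇒ (2|709) = -1]
  = -(709|79)    [QR: 709 ≡ 1 mod 4, sign kept]
  = -(77|79)    [709 ≡ 77 mod 79]
  = -(79|77)    [QR: 77 ≡ 1 mod 4, sign kept]
  = -(2|77)    [79 ≡ 2 mod 77]
  = (1|77)    [77 ≡ 5 mod 8 ⇒ (2|77) = -1]
  = 1    [(1|77) = 1]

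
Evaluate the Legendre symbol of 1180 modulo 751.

1

Reduce the numerator: 1180 ≡ 429 (mod 751), so (1180/751) = (429/751).
429 ≡ 1 (mod 4), so quadratic reciprocity gives (429/751) = (751/429). Reduce: 751 ≡ 322 (mod 429). Now have (322/429).
Factor out 2: 322 = 2·161. Since 429 ≡ 5 (mod 8), (2/429) = -1. Now have -(161/429).
161 ≡ 1 (mod 4), so quadratic reciprocity gives (161/429) = (429/161). Reduce: 429 ≡ 107 (mod 161). Now have -(107/161).
161 ≡ 1 (mod 4), so quadratic reciprocity gives (107/161) = (161/107). Reduce: 161 ≡ 54 (mod 107). Now have -(54/107).
Factor out 2: 54 = 2·27. Since 107 ≡ 3 (mod 8), (2/107) = -1. Now have (27/107).
Both 27 ≡ 3 and 107 ≡ 3 (mod 4), so reciprocity gives (27/107) = -(107/27). Reduce: 107 ≡ 26 (mod 27). Now have -(26/27).
Factor out 2: 26 = 2·13. Since 27 ≡ 3 (mod 8), (2/27) = -1. Now have (13/27).
13 ≡ 1 (mod 4), so quadratic reciprocity gives (13/27) = (27/13). Reduce: 27 ≡ 1 (mod 13). Now have (1/13).
(1/13) = 1. Collecting the sign factors: 1.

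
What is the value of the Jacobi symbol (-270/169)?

1

Pull out -1: (-270/169) = (-1/169)·(270/169). Since 169 ≡ 1 (mod 4), (-1/169) = +1. Now have (270/169).
Reduce the numerator: 270 ≡ 101 (mod 169), so (270/169) = (101/169).
101 ≡ 1 (mod 4), so quadratic reciprocity gives (101/169) = (169/101). Reduce: 169 ≡ 68 (mod 101). Now have (68/101).
Factor out 2: 68 = 2^2·17. Since 101 ≡ 5 (mod 8), (2/101) = -1, and (2/101)^2 = +1. Now have (17/101).
17 ≡ 1 (mod 4), so quadratic reciprocity gives (17/101) = (101/17). Reduce: 101 ≡ 16 (mod 17). Now have (16/17).
Factor out 2: 16 = 2^4. Since 17 ≡ 1 (mod 8), (2/17) = +1, and (2/17)^4 = +1. Now have (1/17).
(1/17) = 1. Collecting the sign factors: 1.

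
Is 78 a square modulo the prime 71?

no

Reduce the numerator: 78 ≡ 7 (mod 71), so (78|71) = (7|71).
Both 7 ≡ 3 and 71 ≡ 3 (mod 4), so reciprocity gives (7|71) = -(71|7). Reduce: 71 ≡ 1 (mod 7). Now have -(1|7).
(1|7) = 1. Collecting the sign factors: -1.
The Legendre symbol is -1, so x^2 ≡ 78 (mod 71) has no solution.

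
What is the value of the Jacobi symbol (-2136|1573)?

Reduce the numerator: -2136 ≡ 1010 (mod 1573), so (-2136|1573) = (1010|1573).
Factor out 2: 1010 = 2·505. Since 1573 ≡ 5 (mod 8), (2|1573) = -1. Now have -(505|1573).
505 ≡ 1 (mod 4), so quadratic reciprocity gives (505|1573) = (1573|505). Reduce: 1573 ≡ 58 (mod 505). Now have -(58|505).
Factor out 2: 58 = 2·29. Since 505 ≡ 1 (mod 8), (2|505) = +1. Now have -(29|505).
29 ≡ 1 (mod 4), so quadratic reciprocity gives (29|505) = (505|29). Reduce: 505 ≡ 12 (mod 29). Now have -(12|29).
Factor out 2: 12 = 2^2·3. Since 29 ≡ 5 (mod 8), (2|29) = -1, and (2|29)^2 = +1. Now have -(3|29).
29 ≡ 1 (mod 4), so quadratic reciprocity gives (3|29) = (29|3). Reduce: 29 ≡ 2 (mod 3). Now have -(2|3).
Factor out 2: 2 = 2. Since 3 ≡ 3 (mod 8), (2|3) = -1. Now have (1|3).
(1|3) = 1. Collecting the sign factors: 1.

1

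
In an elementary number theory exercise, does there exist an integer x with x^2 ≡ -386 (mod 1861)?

no

(-386|1861)
  = (386|1861)    [1861 ≡ 1 mod 4 ⇒ (-1|1861) = +1]
  = -(193|1861)    [1861 ≡ 5 mod 8 ⇒ (2|1861) = -1]
  = -(1861|193)    [QR: 193 ≡ 1 mod 4, sign kept]
  = -(124|193)    [1861 ≡ 124 mod 193]
  = -(31|193)    [193 ≡ 1 mod 8 ⇒ (2|193)^2 = +1]
  = -(193|31)    [QR: 193 ≡ 1 mod 4, sign kept]
  = -(7|31)    [193 ≡ 7 mod 31]
  = (31|7)    [QR: both ≡ 3 mod 4, sign flips]
  = (3|7)    [31 ≡ 3 mod 7]
  = -(7|3)    [QR: both ≡ 3 mod 4, sign flips]
  = -(1|3)    [7 ≡ 1 mod 3]
  = -1    [(1|3) = 1]
The Legendre symbol is -1, so x^2 ≡ -386 (mod 1861) has no solution.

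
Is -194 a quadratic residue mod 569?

no

Pull out -1: (-194|569) = (-1|569)·(194|569). Since 569 ≡ 1 (mod 4), (-1|569) = +1. Now have (194|569).
Factor out 2: 194 = 2·97. Since 569 ≡ 1 (mod 8), (2|569) = +1. Now have (97|569).
97 ≡ 1 (mod 4), so quadratic reciprocity gives (97|569) = (569|97). Reduce: 569 ≡ 84 (mod 97). Now have (84|97).
Factor out 2: 84 = 2^2·21. Since 97 ≡ 1 (mod 8), (2|97) = +1, and (2|97)^2 = +1. Now have (21|97).
21 ≡ 1 (mod 4), so quadratic reciprocity gives (21|97) = (97|21). Reduce: 97 ≡ 13 (mod 21). Now have (13|21).
13 ≡ 1 (mod 4), so quadratic reciprocity gives (13|21) = (21|13). Reduce: 21 ≡ 8 (mod 13). Now have (8|13).
Factor out 2: 8 = 2^3. Since 13 ≡ 5 (mod 8), (2|13) = -1, and (2|13)^3 = -1. Now have -(1|13).
(1|13) = 1. Collecting the sign factors: -1.
The Legendre symbol is -1, so x^2 ≡ -194 (mod 569) has no solution.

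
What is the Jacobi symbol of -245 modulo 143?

1

(-245|143)
  = -(245|143)    [143 ≡ 3 mod 4 ⇒ (-1|143) = -1]
  = -(102|143)    [245 ≡ 102 mod 143]
  = -(51|143)    [143 ≡ 7 mod 8 ⇒ (2|143) = +1]
  = (143|51)    [QR: both ≡ 3 mod 4, sign flips]
  = (41|51)    [143 ≡ 41 mod 51]
  = (51|41)    [QR: 41 ≡ 1 mod 4, sign kept]
  = (10|41)    [51 ≡ 10 mod 41]
  = (5|41)    [41 ≡ 1 mod 8 ⇒ (2|41) = +1]
  = (41|5)    [QR: 5 ≡ 1 mod 4, sign kept]
  = (1|5)    [41 ≡ 1 mod 5]
  = 1    [(1|5) = 1]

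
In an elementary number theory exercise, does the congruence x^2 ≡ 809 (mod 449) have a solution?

yes

(809/449)
  = (360/449)    [809 ≡ 360 mod 449]
  = (45/449)    [449 ≡ 1 mod 8 ⇒ (2/449)^3 = +1]
  = (449/45)    [QR: 45 ≡ 1 mod 4, sign kept]
  = (44/45)    [449 ≡ 44 mod 45]
  = (11/45)    [45 ≡ 5 mod 8 ⇒ (2/45)^2 = +1]
  = (45/11)    [QR: 45 ≡ 1 mod 4, sign kept]
  = (1/11)    [45 ≡ 1 mod 11]
  = 1    [(1/11) = 1]
The Legendre symbol is 1, so x^2 ≡ 809 (mod 449) has solution.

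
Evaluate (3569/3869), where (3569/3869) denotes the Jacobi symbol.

-1

(3569/3869)
  = (3869/3569)    [QR: 3569 ≡ 1 mod 4, sign kept]
  = (300/3569)    [3869 ≡ 300 mod 3569]
  = (75/3569)    [3569 ≡ 1 mod 8 ⇒ (2/3569)^2 = +1]
  = (3569/75)    [QR: 3569 ≡ 1 mod 4, sign kept]
  = (44/75)    [3569 ≡ 44 mod 75]
  = (11/75)    [75 ≡ 3 mod 8 ⇒ (2/75)^2 = +1]
  = -(75/11)    [QR: both ≡ 3 mod 4, sign flips]
  = -(9/11)    [75 ≡ 9 mod 11]
  = -(11/9)    [QR: 9 ≡ 1 mod 4, sign kept]
  = -(2/9)    [11 ≡ 2 mod 9]
  = -(1/9)    [9 ≡ 1 mod 8 ⇒ (2/9) = +1]
  = -1    [(1/9) = 1]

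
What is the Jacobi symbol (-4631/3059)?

1

(-4631/3059)
  = -(4631/3059)    [3059 ≡ 3 mod 4 ⇒ (-1/3059) = -1]
  = -(1572/3059)    [4631 ≡ 1572 mod 3059]
  = -(393/3059)    [3059 ≡ 3 mod 8 ⇒ (2/3059)^2 = +1]
  = -(3059/393)    [QR: 393 ≡ 1 mod 4, sign kept]
  = -(308/393)    [3059 ≡ 308 mod 393]
  = -(77/393)    [393 ≡ 1 mod 8 ⇒ (2/393)^2 = +1]
  = -(393/77)    [QR: 77 ≡ 1 mod 4, sign kept]
  = -(8/77)    [393 ≡ 8 mod 77]
  = (1/77)    [77 ≡ 5 mod 8 ⇒ (2/77)^3 = -1]
  = 1    [(1/77) = 1]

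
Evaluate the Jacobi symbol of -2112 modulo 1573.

0

(-2112/1573)
  = (2112/1573)    [1573 ≡ 1 mod 4 ⇒ (-1/1573) = +1]
  = (539/1573)    [2112 ≡ 539 mod 1573]
  = (1573/539)    [QR: 1573 ≡ 1 mod 4, sign kept]
  = (495/539)    [1573 ≡ 495 mod 539]
  = -(539/495)    [QR: both ≡ 3 mod 4, sign flips]
  = -(44/495)    [539 ≡ 44 mod 495]
  = -(11/495)    [495 ≡ 7 mod 8 ⇒ (2/495)^2 = +1]
  = (495/11)    [QR: both ≡ 3 mod 4, sign flips]
  = (0/11)    [495 ≡ 0 mod 11]
  = 0    [numerator 0, gcd > 1]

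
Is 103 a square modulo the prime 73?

no

(103/73)
  = (30/73)    [103 ≡ 30 mod 73]
  = (15/73)    [73 ≡ 1 mod 8 ⇒ (2/73) = +1]
  = (73/15)    [QR: 73 ≡ 1 mod 4, sign kept]
  = (13/15)    [73 ≡ 13 mod 15]
  = (15/13)    [QR: 13 ≡ 1 mod 4, sign kept]
  = (2/13)    [15 ≡ 2 mod 13]
  = -(1/13)    [13 ≡ 5 mod 8 ⇒ (2/13) = -1]
  = -1    [(1/13) = 1]
The Legendre symbol is -1, so x^2 ≡ 103 (mod 73) has no solution.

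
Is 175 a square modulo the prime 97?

Reduce the numerator: 175 ≡ 78 (mod 97), so (175|97) = (78|97).
Factor out 2: 78 = 2·39. Since 97 ≡ 1 (mod 8), (2|97) = +1. Now have (39|97).
97 ≡ 1 (mod 4), so quadratic reciprocity gives (39|97) = (97|39). Reduce: 97 ≡ 19 (mod 39). Now have (19|39).
Both 19 ≡ 3 and 39 ≡ 3 (mod 4), so reciprocity gives (19|39) = -(39|19). Reduce: 39 ≡ 1 (mod 19). Now have -(1|19).
(1|19) = 1. Collecting the sign factors: -1.
(175|97) = -1, and 97 is prime, so 175 is not a quadratic residue mod 97.

no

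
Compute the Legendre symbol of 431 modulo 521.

1

(431/521)
  = (521/431)    [QR: 521 ≡ 1 mod 4, sign kept]
  = (90/431)    [521 ≡ 90 mod 431]
  = (45/431)    [431 ≡ 7 mod 8 ⇒ (2/431) = +1]
  = (431/45)    [QR: 45 ≡ 1 mod 4, sign kept]
  = (26/45)    [431 ≡ 26 mod 45]
  = -(13/45)    [45 ≡ 5 mod 8 ⇒ (2/45) = -1]
  = -(45/13)    [QR: 13 ≡ 1 mod 4, sign kept]
  = -(6/13)    [45 ≡ 6 mod 13]
  = (3/13)    [13 ≡ 5 mod 8 ⇒ (2/13) = -1]
  = (13/3)    [QR: 13 ≡ 1 mod 4, sign kept]
  = (1/3)    [13 ≡ 1 mod 3]
  = 1    [(1/3) = 1]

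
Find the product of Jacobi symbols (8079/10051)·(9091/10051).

By multiplicativity, (8079·9091/10051) = (8079/10051)·(9091/10051).
First factor (8079/10051):
Both 8079 ≡ 3 and 10051 ≡ 3 (mod 4), so reciprocity gives (8079/10051) = -(10051/8079). Reduce: 10051 ≡ 1972 (mod 8079). Now have -(1972/8079).
Factor out 2: 1972 = 2^2·493. Since 8079 ≡ 7 (mod 8), (2/8079) = +1, and (2/8079)^2 = +1. Now have -(493/8079).
493 ≡ 1 (mod 4), so quadratic reciprocity gives (493/8079) = (8079/493). Reduce: 8079 ≡ 191 (mod 493). Now have -(191/493).
493 ≡ 1 (mod 4), so quadratic reciprocity gives (191/493) = (493/191). Reduce: 493 ≡ 111 (mod 191). Now have -(111/191).
Both 111 ≡ 3 and 191 ≡ 3 (mod 4), so reciprocity gives (111/191) = -(191/111). Reduce: 191 ≡ 80 (mod 111). Now have (80/111).
Factor out 2: 80 = 2^4·5. Since 111 ≡ 7 (mod 8), (2/111) = +1, and (2/111)^4 = +1. Now have (5/111).
5 ≡ 1 (mod 4), so quadratic reciprocity gives (5/111) = (111/5). Reduce: 111 ≡ 1 (mod 5). Now have (1/5).
(1/5) = 1. Collecting the sign factors: 1.
Second factor (9091/10051):
Both 9091 ≡ 3 and 10051 ≡ 3 (mod 4), so reciprocity gives (9091/10051) = -(10051/9091). Reduce: 10051 ≡ 960 (mod 9091). Now have -(960/9091).
Factor out 2: 960 = 2^6·15. Since 9091 ≡ 3 (mod 8), (2/9091) = -1, and (2/9091)^6 = +1. Now have -(15/9091).
Both 15 ≡ 3 and 9091 ≡ 3 (mod 4), so reciprocity gives (15/9091) = -(9091/15). Reduce: 9091 ≡ 1 (mod 15). Now have (1/15).
(1/15) = 1. Collecting the sign factors: 1.
Product: (1)·(1) = 1.

1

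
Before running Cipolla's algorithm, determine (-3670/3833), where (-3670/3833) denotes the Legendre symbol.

Pull out -1: (-3670/3833) = (-1/3833)·(3670/3833). Since 3833 ≡ 1 (mod 4), (-1/3833) = +1. Now have (3670/3833).
Factor out 2: 3670 = 2·1835. Since 3833 ≡ 1 (mod 8), (2/3833) = +1. Now have (1835/3833).
3833 ≡ 1 (mod 4), so quadratic reciprocity gives (1835/3833) = (3833/1835). Reduce: 3833 ≡ 163 (mod 1835). Now have (163/1835).
Both 163 ≡ 3 and 1835 ≡ 3 (mod 4), so reciprocity gives (163/1835) = -(1835/163). Reduce: 1835 ≡ 42 (mod 163). Now have -(42/163).
Factor out 2: 42 = 2·21. Since 163 ≡ 3 (mod 8), (2/163) = -1. Now have (21/163).
21 ≡ 1 (mod 4), so quadratic reciprocity gives (21/163) = (163/21). Reduce: 163 ≡ 16 (mod 21). Now have (16/21).
Factor out 2: 16 = 2^4. Since 21 ≡ 5 (mod 8), (2/21) = -1, and (2/21)^4 = +1. Now have (1/21).
(1/21) = 1. Collecting the sign factors: 1.

1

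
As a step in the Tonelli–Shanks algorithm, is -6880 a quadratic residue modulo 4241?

(-6880|4241)
  = (1602|4241)    [-6880 ≡ 1602 mod 4241]
  = (801|4241)    [4241 ≡ 1 mod 8 ⇒ (2|4241) = +1]
  = (4241|801)    [QR: 801 ≡ 1 mod 4, sign kept]
  = (236|801)    [4241 ≡ 236 mod 801]
  = (59|801)    [801 ≡ 1 mod 8 ⇒ (2|801)^2 = +1]
  = (801|59)    [QR: 801 ≡ 1 mod 4, sign kept]
  = (34|59)    [801 ≡ 34 mod 59]
  = -(17|59)    [59 ≡ 3 mod 8 ⇒ (2|59) = -1]
  = -(59|17)    [QR: 17 ≡ 1 mod 4, sign kept]
  = -(8|17)    [59 ≡ 8 mod 17]
  = -(1|17)    [17 ≡ 1 mod 8 ⇒ (2|17)^3 = +1]
  = -1    [(1|17) = 1]
(-6880|4241) = -1, and 4241 is prime, so -6880 is not a quadratic residue mod 4241.

no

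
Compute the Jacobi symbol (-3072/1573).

1

(-3072/1573)
  = (3072/1573)    [1573 ≡ 1 mod 4 ⇒ (-1/1573) = +1]
  = (1499/1573)    [3072 ≡ 1499 mod 1573]
  = (1573/1499)    [QR: 1573 ≡ 1 mod 4, sign kept]
  = (74/1499)    [1573 ≡ 74 mod 1499]
  = -(37/1499)    [1499 ≡ 3 mod 8 ⇒ (2/1499) = -1]
  = -(1499/37)    [QR: 37 ≡ 1 mod 4, sign kept]
  = -(19/37)    [1499 ≡ 19 mod 37]
  = -(37/19)    [QR: 37 ≡ 1 mod 4, sign kept]
  = -(18/19)    [37 ≡ 18 mod 19]
  = (9/19)    [19 ≡ 3 mod 8 ⇒ (2/19) = -1]
  = (19/9)    [QR: 9 ≡ 1 mod 4, sign kept]
  = (1/9)    [19 ≡ 1 mod 9]
  = 1    [(1/9) = 1]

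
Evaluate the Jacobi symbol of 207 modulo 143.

1

(207/143)
  = (64/143)    [207 ≡ 64 mod 143]
  = (1/143)    [143 ≡ 7 mod 8 ⇒ (2/143)^6 = +1]
  = 1    [(1/143) = 1]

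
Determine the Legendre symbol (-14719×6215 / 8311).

-1

By multiplicativity, (-14719·6215 / 8311) = (-14719 / 8311)·(6215 / 8311).
First factor (-14719 / 8311):
Reduce the numerator: -14719 ≡ 1903 (mod 8311), so (-14719 / 8311) = (1903 / 8311).
Both 1903 ≡ 3 and 8311 ≡ 3 (mod 4), so reciprocity gives (1903 / 8311) = -(8311 / 1903). Reduce: 8311 ≡ 699 (mod 1903). Now have -(699 / 1903).
Both 699 ≡ 3 and 1903 ≡ 3 (mod 4), so reciprocity gives (699 / 1903) = -(1903 / 699). Reduce: 1903 ≡ 505 (mod 699). Now have (505 / 699).
505 ≡ 1 (mod 4), so quadratic reciprocity gives (505 / 699) = (699 / 505). Reduce: 699 ≡ 194 (mod 505). Now have (194 / 505).
Factor out 2: 194 = 2·97. Since 505 ≡ 1 (mod 8), (2 / 505) = +1. Now have (97 / 505).
97 ≡ 1 (mod 4), so quadratic reciprocity gives (97 / 505) = (505 / 97). Reduce: 505 ≡ 20 (mod 97). Now have (20 / 97).
Factor out 2: 20 = 2^2·5. Since 97 ≡ 1 (mod 8), (2 / 97) = +1, and (2 / 97)^2 = +1. Now have (5 / 97).
5 ≡ 1 (mod 4), so quadratic reciprocity gives (5 / 97) = (97 / 5). Reduce: 97 ≡ 2 (mod 5). Now have (2 / 5).
Factor out 2: 2 = 2. Since 5 ≡ 5 (mod 8), (2 / 5) = -1. Now have -(1 / 5).
(1 / 5) = 1. Collecting the sign factors: -1.
Second factor (6215 / 8311):
Both 6215 ≡ 3 and 8311 ≡ 3 (mod 4), so reciprocity gives (6215 / 8311) = -(8311 / 6215). Reduce: 8311 ≡ 2096 (mod 6215). Now have -(2096 / 6215).
Factor out 2: 2096 = 2^4·131. Since 6215 ≡ 7 (mod 8), (2 / 6215) = +1, and (2 / 6215)^4 = +1. Now have -(131 / 6215).
Both 131 ≡ 3 and 6215 ≡ 3 (mod 4), so reciprocity gives (131 / 6215) = -(6215 / 131). Reduce: 6215 ≡ 58 (mod 131). Now have (58 / 131).
Factor out 2: 58 = 2·29. Since 131 ≡ 3 (mod 8), (2 / 131) = -1. Now have -(29 / 131).
29 ≡ 1 (mod 4), so quadratic reciprocity gives (29 / 131) = (131 / 29). Reduce: 131 ≡ 15 (mod 29). Now have -(15 / 29).
29 ≡ 1 (mod 4), so quadratic reciprocity gives (15 / 29) = (29 / 15). Reduce: 29 ≡ 14 (mod 15). Now have -(14 / 15).
Factor out 2: 14 = 2·7. Since 15 ≡ 7 (mod 8), (2 / 15) = +1. Now have -(7 / 15).
Both 7 ≡ 3 and 15 ≡ 3 (mod 4), so reciprocity gives (7 / 15) = -(15 / 7). Reduce: 15 ≡ 1 (mod 7). Now have (1 / 7).
(1 / 7) = 1. Collecting the sign factors: 1.
Product: (-1)·(1) = -1.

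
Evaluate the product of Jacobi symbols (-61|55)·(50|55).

By multiplicativity, (-61·50|55) = (-61|55)·(50|55).
First factor (-61|55):
Reduce the numerator: -61 ≡ 49 (mod 55), so (-61|55) = (49|55).
49 ≡ 1 (mod 4), so quadratic reciprocity gives (49|55) = (55|49). Reduce: 55 ≡ 6 (mod 49). Now have (6|49).
Factor out 2: 6 = 2·3. Since 49 ≡ 1 (mod 8), (2|49) = +1. Now have (3|49).
49 ≡ 1 (mod 4), so quadratic reciprocity gives (3|49) = (49|3). Reduce: 49 ≡ 1 (mod 3). Now have (1|3).
(1|3) = 1. Collecting the sign factors: 1.
Second factor (50|55):
Factor out 2: 50 = 2·25. Since 55 ≡ 7 (mod 8), (2|55) = +1. Now have (25|55).
25 ≡ 1 (mod 4), so quadratic reciprocity gives (25|55) = (55|25). Reduce: 55 ≡ 5 (mod 25). Now have (5|25).
5 ≡ 1 (mod 4), so quadratic reciprocity gives (5|25) = (25|5). Reduce: 25 ≡ 0 (mod 5). Now have (0|5).
The numerator is now 0 with denominator 5 > 1: the symbol is 0.
Product: (1)·(0) = 0.

0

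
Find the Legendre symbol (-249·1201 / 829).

1

By multiplicativity, (-249·1201 / 829) = (-249 / 829)·(1201 / 829).
First factor (-249 / 829):
(-249 / 829)
  = (580 / 829)    [-249 ≡ 580 mod 829]
  = (145 / 829)    [829 ≡ 5 mod 8 ⇒ (2 / 829)^2 = +1]
  = (829 / 145)    [QR: 145 ≡ 1 mod 4, sign kept]
  = (104 / 145)    [829 ≡ 104 mod 145]
  = (13 / 145)    [145 ≡ 1 mod 8 ⇒ (2 / 145)^3 = +1]
  = (145 / 13)    [QR: 13 ≡ 1 mod 4, sign kept]
  = (2 / 13)    [145 ≡ 2 mod 13]
  = -(1 / 13)    [13 ≡ 5 mod 8 ⇒ (2 / 13) = -1]
  = -1    [(1 / 13) = 1]
Second factor (1201 / 829):
(1201 / 829)
  = (372 / 829)    [1201 ≡ 372 mod 829]
  = (93 / 829)    [829 ≡ 5 mod 8 ⇒ (2 / 829)^2 = +1]
  = (829 / 93)    [QR: 93 ≡ 1 mod 4, sign kept]
  = (85 / 93)    [829 ≡ 85 mod 93]
  = (93 / 85)    [QR: 85 ≡ 1 mod 4, sign kept]
  = (8 / 85)    [93 ≡ 8 mod 85]
  = -(1 / 85)    [85 ≡ 5 mod 8 ⇒ (2 / 85)^3 = -1]
  = -1    [(1 / 85) = 1]
Product: (-1)·(-1) = 1.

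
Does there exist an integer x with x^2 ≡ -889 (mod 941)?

no

(-889/941)
  = (52/941)    [-889 ≡ 52 mod 941]
  = (13/941)    [941 ≡ 5 mod 8 ⇒ (2/941)^2 = +1]
  = (941/13)    [QR: 13 ≡ 1 mod 4, sign kept]
  = (5/13)    [941 ≡ 5 mod 13]
  = (13/5)    [QR: 5 ≡ 1 mod 4, sign kept]
  = (3/5)    [13 ≡ 3 mod 5]
  = (5/3)    [QR: 5 ≡ 1 mod 4, sign kept]
  = (2/3)    [5 ≡ 2 mod 3]
  = -(1/3)    [3 ≡ 3 mod 8 ⇒ (2/3) = -1]
  = -1    [(1/3) = 1]
(-889/941) = -1, and 941 is prime, so -889 is not a quadratic residue mod 941.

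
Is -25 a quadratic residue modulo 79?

no

Reduce the numerator: -25 ≡ 54 (mod 79), so (-25/79) = (54/79).
Factor out 2: 54 = 2·27. Since 79 ≡ 7 (mod 8), (2/79) = +1. Now have (27/79).
Both 27 ≡ 3 and 79 ≡ 3 (mod 4), so reciprocity gives (27/79) = -(79/27). Reduce: 79 ≡ 25 (mod 27). Now have -(25/27).
25 ≡ 1 (mod 4), so quadratic reciprocity gives (25/27) = (27/25). Reduce: 27 ≡ 2 (mod 25). Now have -(2/25).
Factor out 2: 2 = 2. Since 25 ≡ 1 (mod 8), (2/25) = +1. Now have -(1/25).
(1/25) = 1. Collecting the sign factors: -1.
(-25/79) = -1, and 79 is prime, so -25 is not a quadratic residue mod 79.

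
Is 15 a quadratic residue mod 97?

(15|97)
  = (97|15)    [QR: 97 ≡ 1 mod 4, sign kept]
  = (7|15)    [97 ≡ 7 mod 15]
  = -(15|7)    [QR: both ≡ 3 mod 4, sign flips]
  = -(1|7)    [15 ≡ 1 mod 7]
  = -1    [(1|7) = 1]
(15|97) = -1, and 97 is prime, so 15 is not a quadratic residue mod 97.

no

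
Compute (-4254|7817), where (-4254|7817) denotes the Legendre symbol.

(-4254|7817)
  = (3563|7817)    [-4254 ≡ 3563 mod 7817]
  = (7817|3563)    [QR: 7817 ≡ 1 mod 4, sign kept]
  = (691|3563)    [7817 ≡ 691 mod 3563]
  = -(3563|691)    [QR: both ≡ 3 mod 4, sign flips]
  = -(108|691)    [3563 ≡ 108 mod 691]
  = -(27|691)    [691 ≡ 3 mod 8 ⇒ (2|691)^2 = +1]
  = (691|27)    [QR: both ≡ 3 mod 4, sign flips]
  = (16|27)    [691 ≡ 16 mod 27]
  = (1|27)    [27 ≡ 3 mod 8 ⇒ (2|27)^4 = +1]
  = 1    [(1|27) = 1]

1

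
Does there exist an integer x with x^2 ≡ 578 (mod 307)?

(578|307)
  = (271|307)    [578 ≡ 271 mod 307]
  = -(307|271)    [QR: both ≡ 3 mod 4, sign flips]
  = -(36|271)    [307 ≡ 36 mod 271]
  = -(9|271)    [271 ≡ 7 mod 8 ⇒ (2|271)^2 = +1]
  = -(271|9)    [QR: 9 ≡ 1 mod 4, sign kept]
  = -(1|9)    [271 ≡ 1 mod 9]
  = -1    [(1|9) = 1]
The Legendre symbol is -1, so x^2 ≡ 578 (mod 307) has no solution.

no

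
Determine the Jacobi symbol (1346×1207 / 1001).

1

By multiplicativity, (1346·1207 / 1001) = (1346 / 1001)·(1207 / 1001).
First factor (1346 / 1001):
(1346 / 1001)
  = (345 / 1001)    [1346 ≡ 345 mod 1001]
  = (1001 / 345)    [QR: 345 ≡ 1 mod 4, sign kept]
  = (311 / 345)    [1001 ≡ 311 mod 345]
  = (345 / 311)    [QR: 345 ≡ 1 mod 4, sign kept]
  = (34 / 311)    [345 ≡ 34 mod 311]
  = (17 / 311)    [311 ≡ 7 mod 8 ⇒ (2 / 311) = +1]
  = (311 / 17)    [QR: 17 ≡ 1 mod 4, sign kept]
  = (5 / 17)    [311 ≡ 5 mod 17]
  = (17 / 5)    [QR: 5 ≡ 1 mod 4, sign kept]
  = (2 / 5)    [17 ≡ 2 mod 5]
  = -(1 / 5)    [5 ≡ 5 mod 8 ⇒ (2 / 5) = -1]
  = -1    [(1 / 5) = 1]
Second factor (1207 / 1001):
(1207 / 1001)
  = (206 / 1001)    [1207 ≡ 206 mod 1001]
  = (103 / 1001)    [1001 ≡ 1 mod 8 ⇒ (2 / 1001) = +1]
  = (1001 / 103)    [QR: 1001 ≡ 1 mod 4, sign kept]
  = (74 / 103)    [1001 ≡ 74 mod 103]
  = (37 / 103)    [103 ≡ 7 mod 8 ⇒ (2 / 103) = +1]
  = (103 / 37)    [QR: 37 ≡ 1 mod 4, sign kept]
  = (29 / 37)    [103 ≡ 29 mod 37]
  = (37 / 29)    [QR: 29 ≡ 1 mod 4, sign kept]
  = (8 / 29)    [37 ≡ 8 mod 29]
  = -(1 / 29)    [29 ≡ 5 mod 8 ⇒ (2 / 29)^3 = -1]
  = -1    [(1 / 29) = 1]
Product: (-1)·(-1) = 1.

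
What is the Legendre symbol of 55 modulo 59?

(55/59)
  = -(59/55)    [QR: both ≡ 3 mod 4, sign flips]
  = -(4/55)    [59 ≡ 4 mod 55]
  = -(1/55)    [55 ≡ 7 mod 8 ⇒ (2/55)^2 = +1]
  = -1    [(1/55) = 1]

-1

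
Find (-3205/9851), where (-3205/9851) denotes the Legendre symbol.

-1

Pull out -1: (-3205/9851) = (-1/9851)·(3205/9851). Since 9851 ≡ 3 (mod 4), (-1/9851) = -1. Now have -(3205/9851).
3205 ≡ 1 (mod 4), so quadratic reciprocity gives (3205/9851) = (9851/3205). Reduce: 9851 ≡ 236 (mod 3205). Now have -(236/3205).
Factor out 2: 236 = 2^2·59. Since 3205 ≡ 5 (mod 8), (2/3205) = -1, and (2/3205)^2 = +1. Now have -(59/3205).
3205 ≡ 1 (mod 4), so quadratic reciprocity gives (59/3205) = (3205/59). Reduce: 3205 ≡ 19 (mod 59). Now have -(19/59).
Both 19 ≡ 3 and 59 ≡ 3 (mod 4), so reciprocity gives (19/59) = -(59/19). Reduce: 59 ≡ 2 (mod 19). Now have (2/19).
Factor out 2: 2 = 2. Since 19 ≡ 3 (mod 8), (2/19) = -1. Now have -(1/19).
(1/19) = 1. Collecting the sign factors: -1.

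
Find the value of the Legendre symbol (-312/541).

1

Reduce the numerator: -312 ≡ 229 (mod 541), so (-312/541) = (229/541).
229 ≡ 1 (mod 4), so quadratic reciprocity gives (229/541) = (541/229). Reduce: 541 ≡ 83 (mod 229). Now have (83/229).
229 ≡ 1 (mod 4), so quadratic reciprocity gives (83/229) = (229/83). Reduce: 229 ≡ 63 (mod 83). Now have (63/83).
Both 63 ≡ 3 and 83 ≡ 3 (mod 4), so reciprocity gives (63/83) = -(83/63). Reduce: 83 ≡ 20 (mod 63). Now have -(20/63).
Factor out 2: 20 = 2^2·5. Since 63 ≡ 7 (mod 8), (2/63) = +1, and (2/63)^2 = +1. Now have -(5/63).
5 ≡ 1 (mod 4), so quadratic reciprocity gives (5/63) = (63/5). Reduce: 63 ≡ 3 (mod 5). Now have -(3/5).
5 ≡ 1 (mod 4), so quadratic reciprocity gives (3/5) = (5/3). Reduce: 5 ≡ 2 (mod 3). Now have -(2/3).
Factor out 2: 2 = 2. Since 3 ≡ 3 (mod 8), (2/3) = -1. Now have (1/3).
(1/3) = 1. Collecting the sign factors: 1.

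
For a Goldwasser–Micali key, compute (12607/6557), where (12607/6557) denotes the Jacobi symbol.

-1

(12607/6557)
  = (6050/6557)    [12607 ≡ 6050 mod 6557]
  = -(3025/6557)    [6557 ≡ 5 mod 8 ⇒ (2/6557) = -1]
  = -(6557/3025)    [QR: 3025 ≡ 1 mod 4, sign kept]
  = -(507/3025)    [6557 ≡ 507 mod 3025]
  = -(3025/507)    [QR: 3025 ≡ 1 mod 4, sign kept]
  = -(490/507)    [3025 ≡ 490 mod 507]
  = (245/507)    [507 ≡ 3 mod 8 ⇒ (2/507) = -1]
  = (507/245)    [QR: 245 ≡ 1 mod 4, sign kept]
  = (17/245)    [507 ≡ 17 mod 245]
  = (245/17)    [QR: 17 ≡ 1 mod 4, sign kept]
  = (7/17)    [245 ≡ 7 mod 17]
  = (17/7)    [QR: 17 ≡ 1 mod 4, sign kept]
  = (3/7)    [17 ≡ 3 mod 7]
  = -(7/3)    [QR: both ≡ 3 mod 4, sign flips]
  = -(1/3)    [7 ≡ 1 mod 3]
  = -1    [(1/3) = 1]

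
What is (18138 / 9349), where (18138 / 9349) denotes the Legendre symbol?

1

(18138 / 9349)
  = (8789 / 9349)    [18138 ≡ 8789 mod 9349]
  = (9349 / 8789)    [QR: 8789 ≡ 1 mod 4, sign kept]
  = (560 / 8789)    [9349 ≡ 560 mod 8789]
  = (35 / 8789)    [8789 ≡ 5 mod 8 ⇒ (2 / 8789)^4 = +1]
  = (8789 / 35)    [QR: 8789 ≡ 1 mod 4, sign kept]
  = (4 / 35)    [8789 ≡ 4 mod 35]
  = (1 / 35)    [35 ≡ 3 mod 8 ⇒ (2 / 35)^2 = +1]
  = 1    [(1 / 35) = 1]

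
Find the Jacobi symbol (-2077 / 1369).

1

(-2077 / 1369)
  = (661 / 1369)    [-2077 ≡ 661 mod 1369]
  = (1369 / 661)    [QR: 661 ≡ 1 mod 4, sign kept]
  = (47 / 661)    [1369 ≡ 47 mod 661]
  = (661 / 47)    [QR: 661 ≡ 1 mod 4, sign kept]
  = (3 / 47)    [661 ≡ 3 mod 47]
  = -(47 / 3)    [QR: both ≡ 3 mod 4, sign flips]
  = -(2 / 3)    [47 ≡ 2 mod 3]
  = (1 / 3)    [3 ≡ 3 mod 8 ⇒ (2 / 3) = -1]
  = 1    [(1 / 3) = 1]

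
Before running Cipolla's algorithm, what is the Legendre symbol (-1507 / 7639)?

Pull out -1: (-1507 / 7639) = (-1 / 7639)·(1507 / 7639). Since 7639 ≡ 3 (mod 4), (-1 / 7639) = -1. Now have -(1507 / 7639).
Both 1507 ≡ 3 and 7639 ≡ 3 (mod 4), so reciprocity gives (1507 / 7639) = -(7639 / 1507). Reduce: 7639 ≡ 104 (mod 1507). Now have (104 / 1507).
Factor out 2: 104 = 2^3·13. Since 1507 ≡ 3 (mod 8), (2 / 1507) = -1, and (2 / 1507)^3 = -1. Now have -(13 / 1507).
13 ≡ 1 (mod 4), so quadratic reciprocity gives (13 / 1507) = (1507 / 13). Reduce: 1507 ≡ 12 (mod 13). Now have -(12 / 13).
Factor out 2: 12 = 2^2·3. Since 13 ≡ 5 (mod 8), (2 / 13) = -1, and (2 / 13)^2 = +1. Now have -(3 / 13).
13 ≡ 1 (mod 4), so quadratic reciprocity gives (3 / 13) = (13 / 3). Reduce: 13 ≡ 1 (mod 3). Now have -(1 / 3).
(1 / 3) = 1. Collecting the sign factors: -1.

-1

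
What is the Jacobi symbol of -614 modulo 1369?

(-614/1369)
  = (755/1369)    [-614 ≡ 755 mod 1369]
  = (1369/755)    [QR: 1369 ≡ 1 mod 4, sign kept]
  = (614/755)    [1369 ≡ 614 mod 755]
  = -(307/755)    [755 ≡ 3 mod 8 ⇒ (2/755) = -1]
  = (755/307)    [QR: both ≡ 3 mod 4, sign flips]
  = (141/307)    [755 ≡ 141 mod 307]
  = (307/141)    [QR: 141 ≡ 1 mod 4, sign kept]
  = (25/141)    [307 ≡ 25 mod 141]
  = (141/25)    [QR: 25 ≡ 1 mod 4, sign kept]
  = (16/25)    [141 ≡ 16 mod 25]
  = (1/25)    [25 ≡ 1 mod 8 ⇒ (2/25)^4 = +1]
  = 1    [(1/25) = 1]

1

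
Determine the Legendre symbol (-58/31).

1

(-58/31)
  = (4/31)    [-58 ≡ 4 mod 31]
  = (1/31)    [31 ≡ 7 mod 8 ⇒ (2/31)^2 = +1]
  = 1    [(1/31) = 1]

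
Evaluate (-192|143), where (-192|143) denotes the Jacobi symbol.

Pull out -1: (-192|143) = (-1|143)·(192|143). Since 143 ≡ 3 (mod 4), (-1|143) = -1. Now have -(192|143).
Reduce the numerator: 192 ≡ 49 (mod 143), so (192|143) = (49|143).
49 ≡ 1 (mod 4), so quadratic reciprocity gives (49|143) = (143|49). Reduce: 143 ≡ 45 (mod 49). Now have -(45|49).
45 ≡ 1 (mod 4), so quadratic reciprocity gives (45|49) = (49|45). Reduce: 49 ≡ 4 (mod 45). Now have -(4|45).
Factor out 2: 4 = 2^2. Since 45 ≡ 5 (mod 8), (2|45) = -1, and (2|45)^2 = +1. Now have -(1|45).
(1|45) = 1. Collecting the sign factors: -1.

-1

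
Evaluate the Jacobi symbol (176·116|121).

By multiplicativity, (176·116|121) = (176|121)·(116|121).
First factor (176|121):
(176|121)
  = (55|121)    [176 ≡ 55 mod 121]
  = (121|55)    [QR: 121 ≡ 1 mod 4, sign kept]
  = (11|55)    [121 ≡ 11 mod 55]
  = -(55|11)    [QR: both ≡ 3 mod 4, sign flips]
  = -(0|11)    [55 ≡ 0 mod 11]
  = 0    [numerator 0, gcd > 1]
Second factor (116|121):
(116|121)
  = (29|121)    [121 ≡ 1 mod 8 ⇒ (2|121)^2 = +1]
  = (121|29)    [QR: 29 ≡ 1 mod 4, sign kept]
  = (5|29)    [121 ≡ 5 mod 29]
  = (29|5)    [QR: 5 ≡ 1 mod 4, sign kept]
  = (4|5)    [29 ≡ 4 mod 5]
  = (1|5)    [5 ≡ 5 mod 8 ⇒ (2|5)^2 = +1]
  = 1    [(1|5) = 1]
Product: (0)·(1) = 0.

0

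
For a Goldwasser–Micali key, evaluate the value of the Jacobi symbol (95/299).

1

Both 95 ≡ 3 and 299 ≡ 3 (mod 4), so reciprocity gives (95/299) = -(299/95). Reduce: 299 ≡ 14 (mod 95). Now have -(14/95).
Factor out 2: 14 = 2·7. Since 95 ≡ 7 (mod 8), (2/95) = +1. Now have -(7/95).
Both 7 ≡ 3 and 95 ≡ 3 (mod 4), so reciprocity gives (7/95) = -(95/7). Reduce: 95 ≡ 4 (mod 7). Now have (4/7).
Factor out 2: 4 = 2^2. Since 7 ≡ 7 (mod 8), (2/7) = +1, and (2/7)^2 = +1. Now have (1/7).
(1/7) = 1. Collecting the sign factors: 1.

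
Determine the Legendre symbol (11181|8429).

Reduce the numerator: 11181 ≡ 2752 (mod 8429), so (11181|8429) = (2752|8429).
Factor out 2: 2752 = 2^6·43. Since 8429 ≡ 5 (mod 8), (2|8429) = -1, and (2|8429)^6 = +1. Now have (43|8429).
8429 ≡ 1 (mod 4), so quadratic reciprocity gives (43|8429) = (8429|43). Reduce: 8429 ≡ 1 (mod 43). Now have (1|43).
(1|43) = 1. Collecting the sign factors: 1.

1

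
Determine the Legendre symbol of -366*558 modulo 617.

1

By multiplicativity, (-366·558/617) = (-366/617)·(558/617).
First factor (-366/617):
Pull out -1: (-366/617) = (-1/617)·(366/617). Since 617 ≡ 1 (mod 4), (-1/617) = +1. Now have (366/617).
Factor out 2: 366 = 2·183. Since 617 ≡ 1 (mod 8), (2/617) = +1. Now have (183/617).
617 ≡ 1 (mod 4), so quadratic reciprocity gives (183/617) = (617/183). Reduce: 617 ≡ 68 (mod 183). Now have (68/183).
Factor out 2: 68 = 2^2·17. Since 183 ≡ 7 (mod 8), (2/183) = +1, and (2/183)^2 = +1. Now have (17/183).
17 ≡ 1 (mod 4), so quadratic reciprocity gives (17/183) = (183/17). Reduce: 183 ≡ 13 (mod 17). Now have (13/17).
13 ≡ 1 (mod 4), so quadratic reciprocity gives (13/17) = (17/13). Reduce: 17 ≡ 4 (mod 13). Now have (4/13).
Factor out 2: 4 = 2^2. Since 13 ≡ 5 (mod 8), (2/13) = -1, and (2/13)^2 = +1. Now have (1/13).
(1/13) = 1. Collecting the sign factors: 1.
Second factor (558/617):
Factor out 2: 558 = 2·279. Since 617 ≡ 1 (mod 8), (2/617) = +1. Now have (279/617).
617 ≡ 1 (mod 4), so quadratic reciprocity gives (279/617) = (617/279). Reduce: 617 ≡ 59 (mod 279). Now have (59/279).
Both 59 ≡ 3 and 279 ≡ 3 (mod 4), so reciprocity gives (59/279) = -(279/59). Reduce: 279 ≡ 43 (mod 59). Now have -(43/59).
Both 43 ≡ 3 and 59 ≡ 3 (mod 4), so reciprocity gives (43/59) = -(59/43). Reduce: 59 ≡ 16 (mod 43). Now have (16/43).
Factor out 2: 16 = 2^4. Since 43 ≡ 3 (mod 8), (2/43) = -1, and (2/43)^4 = +1. Now have (1/43).
(1/43) = 1. Collecting the sign factors: 1.
Product: (1)·(1) = 1.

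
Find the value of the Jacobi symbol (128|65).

1

Reduce the numerator: 128 ≡ 63 (mod 65), so (128|65) = (63|65).
65 ≡ 1 (mod 4), so quadratic reciprocity gives (63|65) = (65|63). Reduce: 65 ≡ 2 (mod 63). Now have (2|63).
Factor out 2: 2 = 2. Since 63 ≡ 7 (mod 8), (2|63) = +1. Now have (1|63).
(1|63) = 1. Collecting the sign factors: 1.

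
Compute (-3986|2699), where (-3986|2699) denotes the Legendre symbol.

-1

(-3986|2699)
  = (1412|2699)    [-3986 ≡ 1412 mod 2699]
  = (353|2699)    [2699 ≡ 3 mod 8 ⇒ (2|2699)^2 = +1]
  = (2699|353)    [QR: 353 ≡ 1 mod 4, sign kept]
  = (228|353)    [2699 ≡ 228 mod 353]
  = (57|353)    [353 ≡ 1 mod 8 ⇒ (2|353)^2 = +1]
  = (353|57)    [QR: 57 ≡ 1 mod 4, sign kept]
  = (11|57)    [353 ≡ 11 mod 57]
  = (57|11)    [QR: 57 ≡ 1 mod 4, sign kept]
  = (2|11)    [57 ≡ 2 mod 11]
  = -(1|11)    [11 ≡ 3 mod 8 ⇒ (2|11) = -1]
  = -1    [(1|11) = 1]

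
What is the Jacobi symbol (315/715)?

Both 315 ≡ 3 and 715 ≡ 3 (mod 4), so reciprocity gives (315/715) = -(715/315). Reduce: 715 ≡ 85 (mod 315). Now have -(85/315).
85 ≡ 1 (mod 4), so quadratic reciprocity gives (85/315) = (315/85). Reduce: 315 ≡ 60 (mod 85). Now have -(60/85).
Factor out 2: 60 = 2^2·15. Since 85 ≡ 5 (mod 8), (2/85) = -1, and (2/85)^2 = +1. Now have -(15/85).
85 ≡ 1 (mod 4), so quadratic reciprocity gives (15/85) = (85/15). Reduce: 85 ≡ 10 (mod 15). Now have -(10/15).
Factor out 2: 10 = 2·5. Since 15 ≡ 7 (mod 8), (2/15) = +1. Now have -(5/15).
5 ≡ 1 (mod 4), so quadratic reciprocity gives (5/15) = (15/5). Reduce: 15 ≡ 0 (mod 5). Now have -(0/5).
The numerator is now 0 with denominator 5 > 1: the symbol is 0.

0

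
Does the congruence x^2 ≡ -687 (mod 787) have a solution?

(-687/787)
  = -(687/787)    [787 ≡ 3 mod 4 ⇒ (-1/787) = -1]
  = (787/687)    [QR: both ≡ 3 mod 4, sign flips]
  = (100/687)    [787 ≡ 100 mod 687]
  = (25/687)    [687 ≡ 7 mod 8 ⇒ (2/687)^2 = +1]
  = (687/25)    [QR: 25 ≡ 1 mod 4, sign kept]
  = (12/25)    [687 ≡ 12 mod 25]
  = (3/25)    [25 ≡ 1 mod 8 ⇒ (2/25)^2 = +1]
  = (25/3)    [QR: 25 ≡ 1 mod 4, sign kept]
  = (1/3)    [25 ≡ 1 mod 3]
  = 1    [(1/3) = 1]
The Legendre symbol is 1, so x^2 ≡ -687 (mod 787) has solution.

yes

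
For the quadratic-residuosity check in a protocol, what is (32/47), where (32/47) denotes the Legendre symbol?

1

Factor out 2: 32 = 2^5. Since 47 ≡ 7 (mod 8), (2/47) = +1, and (2/47)^5 = +1. Now have (1/47).
(1/47) = 1. Collecting the sign factors: 1.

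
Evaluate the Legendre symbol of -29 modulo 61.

Reduce the numerator: -29 ≡ 32 (mod 61), so (-29/61) = (32/61).
Factor out 2: 32 = 2^5. Since 61 ≡ 5 (mod 8), (2/61) = -1, and (2/61)^5 = -1. Now have -(1/61).
(1/61) = 1. Collecting the sign factors: -1.

-1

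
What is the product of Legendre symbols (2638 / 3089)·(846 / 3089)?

By multiplicativity, (2638·846 / 3089) = (2638 / 3089)·(846 / 3089).
First factor (2638 / 3089):
(2638 / 3089)
  = (1319 / 3089)    [3089 ≡ 1 mod 8 ⇒ (2 / 3089) = +1]
  = (3089 / 1319)    [QR: 3089 ≡ 1 mod 4, sign kept]
  = (451 / 1319)    [3089 ≡ 451 mod 1319]
  = -(1319 / 451)    [QR: both ≡ 3 mod 4, sign flips]
  = -(417 / 451)    [1319 ≡ 417 mod 451]
  = -(451 / 417)    [QR: 417 ≡ 1 mod 4, sign kept]
  = -(34 / 417)    [451 ≡ 34 mod 417]
  = -(17 / 417)    [417 ≡ 1 mod 8 ⇒ (2 / 417) = +1]
  = -(417 / 17)    [QR: 17 ≡ 1 mod 4, sign kept]
  = -(9 / 17)    [417 ≡ 9 mod 17]
  = -(17 / 9)    [QR: 9 ≡ 1 mod 4, sign kept]
  = -(8 / 9)    [17 ≡ 8 mod 9]
  = -(1 / 9)    [9 ≡ 1 mod 8 ⇒ (2 / 9)^3 = +1]
  = -1    [(1 / 9) = 1]
Second factor (846 / 3089):
(846 / 3089)
  = (423 / 3089)    [3089 ≡ 1 mod 8 ⇒ (2 / 3089) = +1]
  = (3089 / 423)    [QR: 3089 ≡ 1 mod 4, sign kept]
  = (128 / 423)    [3089 ≡ 128 mod 423]
  = (1 / 423)    [423 ≡ 7 mod 8 ⇒ (2 / 423)^7 = +1]
  = 1    [(1 / 423) = 1]
Product: (-1)·(1) = -1.

-1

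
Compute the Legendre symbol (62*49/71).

By multiplicativity, (62·49/71) = (62/71)·(49/71).
First factor (62/71):
(62/71)
  = (31/71)    [71 ≡ 7 mod 8 ⇒ (2/71) = +1]
  = -(71/31)    [QR: both ≡ 3 mod 4, sign flips]
  = -(9/31)    [71 ≡ 9 mod 31]
  = -(31/9)    [QR: 9 ≡ 1 mod 4, sign kept]
  = -(4/9)    [31 ≡ 4 mod 9]
  = -(1/9)    [9 ≡ 1 mod 8 ⇒ (2/9)^2 = +1]
  = -1    [(1/9) = 1]
Second factor (49/71):
(49/71)
  = (71/49)    [QR: 49 ≡ 1 mod 4, sign kept]
  = (22/49)    [71 ≡ 22 mod 49]
  = (11/49)    [49 ≡ 1 mod 8 ⇒ (2/49) = +1]
  = (49/11)    [QR: 49 ≡ 1 mod 4, sign kept]
  = (5/11)    [49 ≡ 5 mod 11]
  = (11/5)    [QR: 5 ≡ 1 mod 4, sign kept]
  = (1/5)    [11 ≡ 1 mod 5]
  = 1    [(1/5) = 1]
Product: (-1)·(1) = -1.

-1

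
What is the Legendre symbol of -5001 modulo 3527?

-1

(-5001/3527)
  = (2053/3527)    [-5001 ≡ 2053 mod 3527]
  = (3527/2053)    [QR: 2053 ≡ 1 mod 4, sign kept]
  = (1474/2053)    [3527 ≡ 1474 mod 2053]
  = -(737/2053)    [2053 ≡ 5 mod 8 ⇒ (2/2053) = -1]
  = -(2053/737)    [QR: 737 ≡ 1 mod 4, sign kept]
  = -(579/737)    [2053 ≡ 579 mod 737]
  = -(737/579)    [QR: 737 ≡ 1 mod 4, sign kept]
  = -(158/579)    [737 ≡ 158 mod 579]
  = (79/579)    [579 ≡ 3 mod 8 ⇒ (2/579) = -1]
  = -(579/79)    [QR: both ≡ 3 mod 4, sign flips]
  = -(26/79)    [579 ≡ 26 mod 79]
  = -(13/79)    [79 ≡ 7 mod 8 ⇒ (2/79) = +1]
  = -(79/13)    [QR: 13 ≡ 1 mod 4, sign kept]
  = -(1/13)    [79 ≡ 1 mod 13]
  = -1    [(1/13) = 1]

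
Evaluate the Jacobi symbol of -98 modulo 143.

-1

Pull out -1: (-98/143) = (-1/143)·(98/143). Since 143 ≡ 3 (mod 4), (-1/143) = -1. Now have -(98/143).
Factor out 2: 98 = 2·49. Since 143 ≡ 7 (mod 8), (2/143) = +1. Now have -(49/143).
49 ≡ 1 (mod 4), so quadratic reciprocity gives (49/143) = (143/49). Reduce: 143 ≡ 45 (mod 49). Now have -(45/49).
45 ≡ 1 (mod 4), so quadratic reciprocity gives (45/49) = (49/45). Reduce: 49 ≡ 4 (mod 45). Now have -(4/45).
Factor out 2: 4 = 2^2. Since 45 ≡ 5 (mod 8), (2/45) = -1, and (2/45)^2 = +1. Now have -(1/45).
(1/45) = 1. Collecting the sign factors: -1.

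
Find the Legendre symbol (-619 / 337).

Reduce the numerator: -619 ≡ 55 (mod 337), so (-619 / 337) = (55 / 337).
337 ≡ 1 (mod 4), so quadratic reciprocity gives (55 / 337) = (337 / 55). Reduce: 337 ≡ 7 (mod 55). Now have (7 / 55).
Both 7 ≡ 3 and 55 ≡ 3 (mod 4), so reciprocity gives (7 / 55) = -(55 / 7). Reduce: 55 ≡ 6 (mod 7). Now have -(6 / 7).
Factor out 2: 6 = 2·3. Since 7 ≡ 7 (mod 8), (2 / 7) = +1. Now have -(3 / 7).
Both 3 ≡ 3 and 7 ≡ 3 (mod 4), so reciprocity gives (3 / 7) = -(7 / 3). Reduce: 7 ≡ 1 (mod 3). Now have (1 / 3).
(1 / 3) = 1. Collecting the sign factors: 1.

1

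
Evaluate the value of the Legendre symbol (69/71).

69 ≡ 1 (mod 4), so quadratic reciprocity gives (69/71) = (71/69). Reduce: 71 ≡ 2 (mod 69). Now have (2/69).
Factor out 2: 2 = 2. Since 69 ≡ 5 (mod 8), (2/69) = -1. Now have -(1/69).
(1/69) = 1. Collecting the sign factors: -1.

-1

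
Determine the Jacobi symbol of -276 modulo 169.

Reduce the numerator: -276 ≡ 62 (mod 169), so (-276/169) = (62/169).
Factor out 2: 62 = 2·31. Since 169 ≡ 1 (mod 8), (2/169) = +1. Now have (31/169).
169 ≡ 1 (mod 4), so quadratic reciprocity gives (31/169) = (169/31). Reduce: 169 ≡ 14 (mod 31). Now have (14/31).
Factor out 2: 14 = 2·7. Since 31 ≡ 7 (mod 8), (2/31) = +1. Now have (7/31).
Both 7 ≡ 3 and 31 ≡ 3 (mod 4), so reciprocity gives (7/31) = -(31/7). Reduce: 31 ≡ 3 (mod 7). Now have -(3/7).
Both 3 ≡ 3 and 7 ≡ 3 (mod 4), so reciprocity gives (3/7) = -(7/3). Reduce: 7 ≡ 1 (mod 3). Now have (1/3).
(1/3) = 1. Collecting the sign factors: 1.

1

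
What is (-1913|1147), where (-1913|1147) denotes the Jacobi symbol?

1

(-1913|1147)
  = (381|1147)    [-1913 ≡ 381 mod 1147]
  = (1147|381)    [QR: 381 ≡ 1 mod 4, sign kept]
  = (4|381)    [1147 ≡ 4 mod 381]
  = (1|381)    [381 ≡ 5 mod 8 ⇒ (2|381)^2 = +1]
  = 1    [(1|381) = 1]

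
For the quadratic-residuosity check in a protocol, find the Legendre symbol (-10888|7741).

(-10888|7741)
  = (4594|7741)    [-10888 ≡ 4594 mod 7741]
  = -(2297|7741)    [7741 ≡ 5 mod 8 ⇒ (2|7741) = -1]
  = -(7741|2297)    [QR: 2297 ≡ 1 mod 4, sign kept]
  = -(850|2297)    [7741 ≡ 850 mod 2297]
  = -(425|2297)    [2297 ≡ 1 mod 8 ⇒ (2|2297) = +1]
  = -(2297|425)    [QR: 425 ≡ 1 mod 4, sign kept]
  = -(172|425)    [2297 ≡ 172 mod 425]
  = -(43|425)    [425 ≡ 1 mod 8 ⇒ (2|425)^2 = +1]
  = -(425|43)    [QR: 425 ≡ 1 mod 4, sign kept]
  = -(38|43)    [425 ≡ 38 mod 43]
  = (19|43)    [43 ≡ 3 mod 8 ⇒ (2|43) = -1]
  = -(43|19)    [QR: both ≡ 3 mod 4, sign flips]
  = -(5|19)    [43 ≡ 5 mod 19]
  = -(19|5)    [QR: 5 ≡ 1 mod 4, sign kept]
  = -(4|5)    [19 ≡ 4 mod 5]
  = -(1|5)    [5 ≡ 5 mod 8 ⇒ (2|5)^2 = +1]
  = -1    [(1|5) = 1]

-1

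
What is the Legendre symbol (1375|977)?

-1

Reduce the numerator: 1375 ≡ 398 (mod 977), so (1375|977) = (398|977).
Factor out 2: 398 = 2·199. Since 977 ≡ 1 (mod 8), (2|977) = +1. Now have (199|977).
977 ≡ 1 (mod 4), so quadratic reciprocity gives (199|977) = (977|199). Reduce: 977 ≡ 181 (mod 199). Now have (181|199).
181 ≡ 1 (mod 4), so quadratic reciprocity gives (181|199) = (199|181). Reduce: 199 ≡ 18 (mod 181). Now have (18|181).
Factor out 2: 18 = 2·9. Since 181 ≡ 5 (mod 8), (2|181) = -1. Now have -(9|181).
9 ≡ 1 (mod 4), so quadratic reciprocity gives (9|181) = (181|9). Reduce: 181 ≡ 1 (mod 9). Now have -(1|9).
(1|9) = 1. Collecting the sign factors: -1.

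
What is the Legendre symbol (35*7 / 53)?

By multiplicativity, (35·7 / 53) = (35 / 53)·(7 / 53).
First factor (35 / 53):
53 ≡ 1 (mod 4), so quadratic reciprocity gives (35 / 53) = (53 / 35). Reduce: 53 ≡ 18 (mod 35). Now have (18 / 35).
Factor out 2: 18 = 2·9. Since 35 ≡ 3 (mod 8), (2 / 35) = -1. Now have -(9 / 35).
9 ≡ 1 (mod 4), so quadratic reciprocity gives (9 / 35) = (35 / 9). Reduce: 35 ≡ 8 (mod 9). Now have -(8 / 9).
Factor out 2: 8 = 2^3. Since 9 ≡ 1 (mod 8), (2 / 9) = +1, and (2 / 9)^3 = +1. Now have -(1 / 9).
(1 / 9) = 1. Collecting the sign factors: -1.
Second factor (7 / 53):
53 ≡ 1 (mod 4), so quadratic reciprocity gives (7 / 53) = (53 / 7). Reduce: 53 ≡ 4 (mod 7). Now have (4 / 7).
Factor out 2: 4 = 2^2. Since 7 ≡ 7 (mod 8), (2 / 7) = +1, and (2 / 7)^2 = +1. Now have (1 / 7).
(1 / 7) = 1. Collecting the sign factors: 1.
Product: (-1)·(1) = -1.

-1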